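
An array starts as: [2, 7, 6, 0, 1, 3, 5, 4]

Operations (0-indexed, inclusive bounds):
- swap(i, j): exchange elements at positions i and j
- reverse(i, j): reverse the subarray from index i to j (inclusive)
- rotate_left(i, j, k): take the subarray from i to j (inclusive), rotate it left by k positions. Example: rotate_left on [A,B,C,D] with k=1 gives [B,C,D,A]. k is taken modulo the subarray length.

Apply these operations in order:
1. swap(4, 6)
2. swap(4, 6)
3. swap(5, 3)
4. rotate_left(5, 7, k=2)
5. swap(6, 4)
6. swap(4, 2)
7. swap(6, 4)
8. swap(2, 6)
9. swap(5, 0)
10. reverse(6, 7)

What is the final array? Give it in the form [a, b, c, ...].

Answer: [4, 7, 6, 3, 1, 2, 5, 0]

Derivation:
After 1 (swap(4, 6)): [2, 7, 6, 0, 5, 3, 1, 4]
After 2 (swap(4, 6)): [2, 7, 6, 0, 1, 3, 5, 4]
After 3 (swap(5, 3)): [2, 7, 6, 3, 1, 0, 5, 4]
After 4 (rotate_left(5, 7, k=2)): [2, 7, 6, 3, 1, 4, 0, 5]
After 5 (swap(6, 4)): [2, 7, 6, 3, 0, 4, 1, 5]
After 6 (swap(4, 2)): [2, 7, 0, 3, 6, 4, 1, 5]
After 7 (swap(6, 4)): [2, 7, 0, 3, 1, 4, 6, 5]
After 8 (swap(2, 6)): [2, 7, 6, 3, 1, 4, 0, 5]
After 9 (swap(5, 0)): [4, 7, 6, 3, 1, 2, 0, 5]
After 10 (reverse(6, 7)): [4, 7, 6, 3, 1, 2, 5, 0]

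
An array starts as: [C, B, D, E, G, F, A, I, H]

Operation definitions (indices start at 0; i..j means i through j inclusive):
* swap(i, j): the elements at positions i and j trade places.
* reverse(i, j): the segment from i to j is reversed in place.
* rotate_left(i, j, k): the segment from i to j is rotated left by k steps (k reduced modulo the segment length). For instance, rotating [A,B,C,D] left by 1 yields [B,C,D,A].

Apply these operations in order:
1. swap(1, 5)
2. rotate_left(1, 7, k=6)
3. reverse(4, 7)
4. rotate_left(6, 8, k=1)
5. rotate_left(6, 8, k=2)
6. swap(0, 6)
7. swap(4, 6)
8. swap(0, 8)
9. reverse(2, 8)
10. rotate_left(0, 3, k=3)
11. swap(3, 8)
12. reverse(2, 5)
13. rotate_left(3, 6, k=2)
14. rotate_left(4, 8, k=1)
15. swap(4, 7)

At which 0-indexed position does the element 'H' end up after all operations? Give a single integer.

Answer: 1

Derivation:
After 1 (swap(1, 5)): [C, F, D, E, G, B, A, I, H]
After 2 (rotate_left(1, 7, k=6)): [C, I, F, D, E, G, B, A, H]
After 3 (reverse(4, 7)): [C, I, F, D, A, B, G, E, H]
After 4 (rotate_left(6, 8, k=1)): [C, I, F, D, A, B, E, H, G]
After 5 (rotate_left(6, 8, k=2)): [C, I, F, D, A, B, G, E, H]
After 6 (swap(0, 6)): [G, I, F, D, A, B, C, E, H]
After 7 (swap(4, 6)): [G, I, F, D, C, B, A, E, H]
After 8 (swap(0, 8)): [H, I, F, D, C, B, A, E, G]
After 9 (reverse(2, 8)): [H, I, G, E, A, B, C, D, F]
After 10 (rotate_left(0, 3, k=3)): [E, H, I, G, A, B, C, D, F]
After 11 (swap(3, 8)): [E, H, I, F, A, B, C, D, G]
After 12 (reverse(2, 5)): [E, H, B, A, F, I, C, D, G]
After 13 (rotate_left(3, 6, k=2)): [E, H, B, I, C, A, F, D, G]
After 14 (rotate_left(4, 8, k=1)): [E, H, B, I, A, F, D, G, C]
After 15 (swap(4, 7)): [E, H, B, I, G, F, D, A, C]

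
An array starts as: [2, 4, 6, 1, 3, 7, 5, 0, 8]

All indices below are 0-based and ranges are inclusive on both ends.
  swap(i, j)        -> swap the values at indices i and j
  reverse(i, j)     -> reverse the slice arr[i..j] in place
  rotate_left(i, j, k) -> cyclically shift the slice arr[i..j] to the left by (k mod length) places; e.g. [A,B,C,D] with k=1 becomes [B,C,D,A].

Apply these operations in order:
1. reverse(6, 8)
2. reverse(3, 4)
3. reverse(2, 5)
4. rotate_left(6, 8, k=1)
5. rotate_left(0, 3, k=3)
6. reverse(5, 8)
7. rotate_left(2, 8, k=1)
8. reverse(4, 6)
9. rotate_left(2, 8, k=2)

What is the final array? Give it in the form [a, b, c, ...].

After 1 (reverse(6, 8)): [2, 4, 6, 1, 3, 7, 8, 0, 5]
After 2 (reverse(3, 4)): [2, 4, 6, 3, 1, 7, 8, 0, 5]
After 3 (reverse(2, 5)): [2, 4, 7, 1, 3, 6, 8, 0, 5]
After 4 (rotate_left(6, 8, k=1)): [2, 4, 7, 1, 3, 6, 0, 5, 8]
After 5 (rotate_left(0, 3, k=3)): [1, 2, 4, 7, 3, 6, 0, 5, 8]
After 6 (reverse(5, 8)): [1, 2, 4, 7, 3, 8, 5, 0, 6]
After 7 (rotate_left(2, 8, k=1)): [1, 2, 7, 3, 8, 5, 0, 6, 4]
After 8 (reverse(4, 6)): [1, 2, 7, 3, 0, 5, 8, 6, 4]
After 9 (rotate_left(2, 8, k=2)): [1, 2, 0, 5, 8, 6, 4, 7, 3]

Answer: [1, 2, 0, 5, 8, 6, 4, 7, 3]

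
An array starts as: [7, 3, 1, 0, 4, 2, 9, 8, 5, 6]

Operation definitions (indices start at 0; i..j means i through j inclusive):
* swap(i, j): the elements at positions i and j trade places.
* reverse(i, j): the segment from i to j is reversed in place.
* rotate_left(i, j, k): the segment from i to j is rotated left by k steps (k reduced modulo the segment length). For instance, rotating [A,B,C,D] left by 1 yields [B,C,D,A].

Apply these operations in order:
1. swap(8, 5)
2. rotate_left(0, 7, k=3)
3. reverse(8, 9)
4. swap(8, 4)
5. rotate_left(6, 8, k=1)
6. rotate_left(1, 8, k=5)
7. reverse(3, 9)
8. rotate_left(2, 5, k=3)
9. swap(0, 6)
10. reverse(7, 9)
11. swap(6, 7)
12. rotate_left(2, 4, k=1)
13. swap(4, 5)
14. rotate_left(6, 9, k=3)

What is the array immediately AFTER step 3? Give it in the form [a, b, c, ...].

Answer: [0, 4, 5, 9, 8, 7, 3, 1, 6, 2]

Derivation:
After 1 (swap(8, 5)): [7, 3, 1, 0, 4, 5, 9, 8, 2, 6]
After 2 (rotate_left(0, 7, k=3)): [0, 4, 5, 9, 8, 7, 3, 1, 2, 6]
After 3 (reverse(8, 9)): [0, 4, 5, 9, 8, 7, 3, 1, 6, 2]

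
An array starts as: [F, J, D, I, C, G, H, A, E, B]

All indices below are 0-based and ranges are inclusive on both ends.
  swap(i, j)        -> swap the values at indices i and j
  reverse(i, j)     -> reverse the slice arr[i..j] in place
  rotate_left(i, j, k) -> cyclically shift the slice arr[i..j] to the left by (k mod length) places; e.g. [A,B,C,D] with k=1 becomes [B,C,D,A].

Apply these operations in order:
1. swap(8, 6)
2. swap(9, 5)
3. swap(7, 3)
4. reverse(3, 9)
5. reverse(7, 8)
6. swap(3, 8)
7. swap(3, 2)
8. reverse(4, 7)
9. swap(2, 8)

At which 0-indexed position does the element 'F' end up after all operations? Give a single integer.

Answer: 0

Derivation:
After 1 (swap(8, 6)): [F, J, D, I, C, G, E, A, H, B]
After 2 (swap(9, 5)): [F, J, D, I, C, B, E, A, H, G]
After 3 (swap(7, 3)): [F, J, D, A, C, B, E, I, H, G]
After 4 (reverse(3, 9)): [F, J, D, G, H, I, E, B, C, A]
After 5 (reverse(7, 8)): [F, J, D, G, H, I, E, C, B, A]
After 6 (swap(3, 8)): [F, J, D, B, H, I, E, C, G, A]
After 7 (swap(3, 2)): [F, J, B, D, H, I, E, C, G, A]
After 8 (reverse(4, 7)): [F, J, B, D, C, E, I, H, G, A]
After 9 (swap(2, 8)): [F, J, G, D, C, E, I, H, B, A]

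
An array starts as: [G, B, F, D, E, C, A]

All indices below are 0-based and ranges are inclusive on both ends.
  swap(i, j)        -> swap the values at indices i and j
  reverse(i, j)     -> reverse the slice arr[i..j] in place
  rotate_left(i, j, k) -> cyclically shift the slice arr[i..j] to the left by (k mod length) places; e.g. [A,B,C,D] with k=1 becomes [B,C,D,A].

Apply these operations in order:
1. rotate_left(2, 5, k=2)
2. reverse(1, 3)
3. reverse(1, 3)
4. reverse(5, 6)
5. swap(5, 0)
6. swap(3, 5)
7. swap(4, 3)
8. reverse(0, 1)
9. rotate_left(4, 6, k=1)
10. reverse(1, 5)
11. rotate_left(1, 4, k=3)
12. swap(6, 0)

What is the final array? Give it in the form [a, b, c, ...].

After 1 (rotate_left(2, 5, k=2)): [G, B, E, C, F, D, A]
After 2 (reverse(1, 3)): [G, C, E, B, F, D, A]
After 3 (reverse(1, 3)): [G, B, E, C, F, D, A]
After 4 (reverse(5, 6)): [G, B, E, C, F, A, D]
After 5 (swap(5, 0)): [A, B, E, C, F, G, D]
After 6 (swap(3, 5)): [A, B, E, G, F, C, D]
After 7 (swap(4, 3)): [A, B, E, F, G, C, D]
After 8 (reverse(0, 1)): [B, A, E, F, G, C, D]
After 9 (rotate_left(4, 6, k=1)): [B, A, E, F, C, D, G]
After 10 (reverse(1, 5)): [B, D, C, F, E, A, G]
After 11 (rotate_left(1, 4, k=3)): [B, E, D, C, F, A, G]
After 12 (swap(6, 0)): [G, E, D, C, F, A, B]

Answer: [G, E, D, C, F, A, B]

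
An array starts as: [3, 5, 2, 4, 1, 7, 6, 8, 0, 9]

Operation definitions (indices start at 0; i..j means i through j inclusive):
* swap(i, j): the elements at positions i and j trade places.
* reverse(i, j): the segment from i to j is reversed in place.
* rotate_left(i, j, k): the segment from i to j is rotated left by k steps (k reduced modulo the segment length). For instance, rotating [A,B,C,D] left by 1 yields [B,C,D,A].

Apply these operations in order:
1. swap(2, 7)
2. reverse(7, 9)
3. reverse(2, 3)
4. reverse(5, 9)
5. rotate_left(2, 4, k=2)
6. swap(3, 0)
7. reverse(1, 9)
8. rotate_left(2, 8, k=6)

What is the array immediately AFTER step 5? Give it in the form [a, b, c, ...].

Answer: [3, 5, 1, 4, 8, 2, 0, 9, 6, 7]

Derivation:
After 1 (swap(2, 7)): [3, 5, 8, 4, 1, 7, 6, 2, 0, 9]
After 2 (reverse(7, 9)): [3, 5, 8, 4, 1, 7, 6, 9, 0, 2]
After 3 (reverse(2, 3)): [3, 5, 4, 8, 1, 7, 6, 9, 0, 2]
After 4 (reverse(5, 9)): [3, 5, 4, 8, 1, 2, 0, 9, 6, 7]
After 5 (rotate_left(2, 4, k=2)): [3, 5, 1, 4, 8, 2, 0, 9, 6, 7]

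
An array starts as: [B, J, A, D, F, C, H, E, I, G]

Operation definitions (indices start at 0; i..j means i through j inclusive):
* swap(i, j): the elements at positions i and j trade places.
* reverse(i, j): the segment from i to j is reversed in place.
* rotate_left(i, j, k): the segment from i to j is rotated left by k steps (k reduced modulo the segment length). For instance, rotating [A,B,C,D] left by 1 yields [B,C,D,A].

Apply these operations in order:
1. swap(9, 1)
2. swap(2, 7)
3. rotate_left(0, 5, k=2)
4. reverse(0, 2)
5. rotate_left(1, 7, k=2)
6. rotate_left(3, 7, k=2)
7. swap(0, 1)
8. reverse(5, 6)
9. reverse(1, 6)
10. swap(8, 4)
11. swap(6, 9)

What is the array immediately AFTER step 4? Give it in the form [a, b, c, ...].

Answer: [F, D, E, C, B, G, H, A, I, J]

Derivation:
After 1 (swap(9, 1)): [B, G, A, D, F, C, H, E, I, J]
After 2 (swap(2, 7)): [B, G, E, D, F, C, H, A, I, J]
After 3 (rotate_left(0, 5, k=2)): [E, D, F, C, B, G, H, A, I, J]
After 4 (reverse(0, 2)): [F, D, E, C, B, G, H, A, I, J]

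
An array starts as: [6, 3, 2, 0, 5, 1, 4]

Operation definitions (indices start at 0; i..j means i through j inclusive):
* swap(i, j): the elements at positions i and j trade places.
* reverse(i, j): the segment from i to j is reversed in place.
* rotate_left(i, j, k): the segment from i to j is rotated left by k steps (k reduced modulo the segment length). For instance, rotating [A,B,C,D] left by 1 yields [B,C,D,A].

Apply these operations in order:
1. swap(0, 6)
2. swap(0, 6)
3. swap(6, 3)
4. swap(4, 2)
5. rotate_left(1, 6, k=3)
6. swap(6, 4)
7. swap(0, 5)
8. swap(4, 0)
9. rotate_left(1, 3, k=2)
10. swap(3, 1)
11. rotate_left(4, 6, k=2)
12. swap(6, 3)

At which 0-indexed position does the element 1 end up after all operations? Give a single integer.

After 1 (swap(0, 6)): [4, 3, 2, 0, 5, 1, 6]
After 2 (swap(0, 6)): [6, 3, 2, 0, 5, 1, 4]
After 3 (swap(6, 3)): [6, 3, 2, 4, 5, 1, 0]
After 4 (swap(4, 2)): [6, 3, 5, 4, 2, 1, 0]
After 5 (rotate_left(1, 6, k=3)): [6, 2, 1, 0, 3, 5, 4]
After 6 (swap(6, 4)): [6, 2, 1, 0, 4, 5, 3]
After 7 (swap(0, 5)): [5, 2, 1, 0, 4, 6, 3]
After 8 (swap(4, 0)): [4, 2, 1, 0, 5, 6, 3]
After 9 (rotate_left(1, 3, k=2)): [4, 0, 2, 1, 5, 6, 3]
After 10 (swap(3, 1)): [4, 1, 2, 0, 5, 6, 3]
After 11 (rotate_left(4, 6, k=2)): [4, 1, 2, 0, 3, 5, 6]
After 12 (swap(6, 3)): [4, 1, 2, 6, 3, 5, 0]

Answer: 1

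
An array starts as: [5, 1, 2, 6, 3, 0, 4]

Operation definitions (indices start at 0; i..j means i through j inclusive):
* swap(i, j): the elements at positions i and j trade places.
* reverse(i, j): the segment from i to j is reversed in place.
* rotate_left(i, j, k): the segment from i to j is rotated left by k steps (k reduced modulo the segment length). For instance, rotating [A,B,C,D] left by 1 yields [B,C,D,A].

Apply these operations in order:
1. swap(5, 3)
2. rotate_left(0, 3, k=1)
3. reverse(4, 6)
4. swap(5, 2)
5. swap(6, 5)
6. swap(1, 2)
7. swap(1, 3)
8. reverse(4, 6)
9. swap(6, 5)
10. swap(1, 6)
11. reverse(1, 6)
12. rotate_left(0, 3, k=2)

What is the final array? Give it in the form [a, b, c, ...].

After 1 (swap(5, 3)): [5, 1, 2, 0, 3, 6, 4]
After 2 (rotate_left(0, 3, k=1)): [1, 2, 0, 5, 3, 6, 4]
After 3 (reverse(4, 6)): [1, 2, 0, 5, 4, 6, 3]
After 4 (swap(5, 2)): [1, 2, 6, 5, 4, 0, 3]
After 5 (swap(6, 5)): [1, 2, 6, 5, 4, 3, 0]
After 6 (swap(1, 2)): [1, 6, 2, 5, 4, 3, 0]
After 7 (swap(1, 3)): [1, 5, 2, 6, 4, 3, 0]
After 8 (reverse(4, 6)): [1, 5, 2, 6, 0, 3, 4]
After 9 (swap(6, 5)): [1, 5, 2, 6, 0, 4, 3]
After 10 (swap(1, 6)): [1, 3, 2, 6, 0, 4, 5]
After 11 (reverse(1, 6)): [1, 5, 4, 0, 6, 2, 3]
After 12 (rotate_left(0, 3, k=2)): [4, 0, 1, 5, 6, 2, 3]

Answer: [4, 0, 1, 5, 6, 2, 3]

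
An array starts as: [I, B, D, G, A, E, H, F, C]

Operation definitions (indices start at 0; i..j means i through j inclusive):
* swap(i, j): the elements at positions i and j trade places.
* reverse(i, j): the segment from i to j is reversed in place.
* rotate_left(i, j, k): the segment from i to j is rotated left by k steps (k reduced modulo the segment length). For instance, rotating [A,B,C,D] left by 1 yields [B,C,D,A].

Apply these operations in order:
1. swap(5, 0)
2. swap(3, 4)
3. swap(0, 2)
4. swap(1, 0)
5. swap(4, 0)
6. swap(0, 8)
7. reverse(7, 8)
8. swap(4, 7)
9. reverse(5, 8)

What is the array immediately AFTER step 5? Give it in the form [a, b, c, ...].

After 1 (swap(5, 0)): [E, B, D, G, A, I, H, F, C]
After 2 (swap(3, 4)): [E, B, D, A, G, I, H, F, C]
After 3 (swap(0, 2)): [D, B, E, A, G, I, H, F, C]
After 4 (swap(1, 0)): [B, D, E, A, G, I, H, F, C]
After 5 (swap(4, 0)): [G, D, E, A, B, I, H, F, C]

Answer: [G, D, E, A, B, I, H, F, C]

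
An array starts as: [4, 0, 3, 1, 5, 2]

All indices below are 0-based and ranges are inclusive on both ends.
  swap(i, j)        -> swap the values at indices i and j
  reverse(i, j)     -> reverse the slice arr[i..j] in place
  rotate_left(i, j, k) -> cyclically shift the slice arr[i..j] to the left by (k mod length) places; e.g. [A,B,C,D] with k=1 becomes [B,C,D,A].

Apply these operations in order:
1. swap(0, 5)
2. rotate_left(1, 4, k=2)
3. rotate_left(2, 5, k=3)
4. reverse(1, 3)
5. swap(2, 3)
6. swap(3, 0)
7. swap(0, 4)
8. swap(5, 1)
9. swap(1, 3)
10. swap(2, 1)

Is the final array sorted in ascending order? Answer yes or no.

Answer: yes

Derivation:
After 1 (swap(0, 5)): [2, 0, 3, 1, 5, 4]
After 2 (rotate_left(1, 4, k=2)): [2, 1, 5, 0, 3, 4]
After 3 (rotate_left(2, 5, k=3)): [2, 1, 4, 5, 0, 3]
After 4 (reverse(1, 3)): [2, 5, 4, 1, 0, 3]
After 5 (swap(2, 3)): [2, 5, 1, 4, 0, 3]
After 6 (swap(3, 0)): [4, 5, 1, 2, 0, 3]
After 7 (swap(0, 4)): [0, 5, 1, 2, 4, 3]
After 8 (swap(5, 1)): [0, 3, 1, 2, 4, 5]
After 9 (swap(1, 3)): [0, 2, 1, 3, 4, 5]
After 10 (swap(2, 1)): [0, 1, 2, 3, 4, 5]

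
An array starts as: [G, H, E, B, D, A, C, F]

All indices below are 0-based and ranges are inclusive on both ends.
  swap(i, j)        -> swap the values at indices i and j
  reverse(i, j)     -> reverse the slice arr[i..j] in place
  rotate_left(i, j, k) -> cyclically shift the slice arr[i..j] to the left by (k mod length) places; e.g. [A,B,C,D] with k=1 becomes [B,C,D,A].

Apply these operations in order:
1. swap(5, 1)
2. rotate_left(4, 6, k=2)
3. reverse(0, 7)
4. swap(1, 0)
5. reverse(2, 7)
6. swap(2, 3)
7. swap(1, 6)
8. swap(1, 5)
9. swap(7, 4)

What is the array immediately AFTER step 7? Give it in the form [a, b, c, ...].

After 1 (swap(5, 1)): [G, A, E, B, D, H, C, F]
After 2 (rotate_left(4, 6, k=2)): [G, A, E, B, C, D, H, F]
After 3 (reverse(0, 7)): [F, H, D, C, B, E, A, G]
After 4 (swap(1, 0)): [H, F, D, C, B, E, A, G]
After 5 (reverse(2, 7)): [H, F, G, A, E, B, C, D]
After 6 (swap(2, 3)): [H, F, A, G, E, B, C, D]
After 7 (swap(1, 6)): [H, C, A, G, E, B, F, D]

Answer: [H, C, A, G, E, B, F, D]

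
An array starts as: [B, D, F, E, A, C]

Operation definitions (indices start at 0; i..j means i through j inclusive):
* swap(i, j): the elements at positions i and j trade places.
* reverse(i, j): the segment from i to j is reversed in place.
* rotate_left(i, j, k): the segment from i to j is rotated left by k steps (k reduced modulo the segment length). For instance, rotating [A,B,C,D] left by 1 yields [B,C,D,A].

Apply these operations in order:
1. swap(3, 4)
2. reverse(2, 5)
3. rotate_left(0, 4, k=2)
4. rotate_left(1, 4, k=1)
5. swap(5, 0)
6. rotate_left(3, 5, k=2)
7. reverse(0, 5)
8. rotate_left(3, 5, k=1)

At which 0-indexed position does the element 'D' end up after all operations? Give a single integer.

After 1 (swap(3, 4)): [B, D, F, A, E, C]
After 2 (reverse(2, 5)): [B, D, C, E, A, F]
After 3 (rotate_left(0, 4, k=2)): [C, E, A, B, D, F]
After 4 (rotate_left(1, 4, k=1)): [C, A, B, D, E, F]
After 5 (swap(5, 0)): [F, A, B, D, E, C]
After 6 (rotate_left(3, 5, k=2)): [F, A, B, C, D, E]
After 7 (reverse(0, 5)): [E, D, C, B, A, F]
After 8 (rotate_left(3, 5, k=1)): [E, D, C, A, F, B]

Answer: 1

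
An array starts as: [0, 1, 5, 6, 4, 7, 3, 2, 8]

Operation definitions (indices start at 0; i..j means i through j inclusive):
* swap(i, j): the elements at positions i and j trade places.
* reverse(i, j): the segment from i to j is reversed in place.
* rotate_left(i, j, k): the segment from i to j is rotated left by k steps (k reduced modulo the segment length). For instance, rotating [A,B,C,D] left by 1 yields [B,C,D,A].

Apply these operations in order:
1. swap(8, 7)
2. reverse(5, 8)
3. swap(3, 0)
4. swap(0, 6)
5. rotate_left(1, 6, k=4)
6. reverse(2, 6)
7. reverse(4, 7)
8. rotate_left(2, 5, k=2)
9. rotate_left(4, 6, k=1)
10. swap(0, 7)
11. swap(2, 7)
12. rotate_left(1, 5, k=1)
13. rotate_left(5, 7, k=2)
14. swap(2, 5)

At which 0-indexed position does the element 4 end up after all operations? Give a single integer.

Answer: 7

Derivation:
After 1 (swap(8, 7)): [0, 1, 5, 6, 4, 7, 3, 8, 2]
After 2 (reverse(5, 8)): [0, 1, 5, 6, 4, 2, 8, 3, 7]
After 3 (swap(3, 0)): [6, 1, 5, 0, 4, 2, 8, 3, 7]
After 4 (swap(0, 6)): [8, 1, 5, 0, 4, 2, 6, 3, 7]
After 5 (rotate_left(1, 6, k=4)): [8, 2, 6, 1, 5, 0, 4, 3, 7]
After 6 (reverse(2, 6)): [8, 2, 4, 0, 5, 1, 6, 3, 7]
After 7 (reverse(4, 7)): [8, 2, 4, 0, 3, 6, 1, 5, 7]
After 8 (rotate_left(2, 5, k=2)): [8, 2, 3, 6, 4, 0, 1, 5, 7]
After 9 (rotate_left(4, 6, k=1)): [8, 2, 3, 6, 0, 1, 4, 5, 7]
After 10 (swap(0, 7)): [5, 2, 3, 6, 0, 1, 4, 8, 7]
After 11 (swap(2, 7)): [5, 2, 8, 6, 0, 1, 4, 3, 7]
After 12 (rotate_left(1, 5, k=1)): [5, 8, 6, 0, 1, 2, 4, 3, 7]
After 13 (rotate_left(5, 7, k=2)): [5, 8, 6, 0, 1, 3, 2, 4, 7]
After 14 (swap(2, 5)): [5, 8, 3, 0, 1, 6, 2, 4, 7]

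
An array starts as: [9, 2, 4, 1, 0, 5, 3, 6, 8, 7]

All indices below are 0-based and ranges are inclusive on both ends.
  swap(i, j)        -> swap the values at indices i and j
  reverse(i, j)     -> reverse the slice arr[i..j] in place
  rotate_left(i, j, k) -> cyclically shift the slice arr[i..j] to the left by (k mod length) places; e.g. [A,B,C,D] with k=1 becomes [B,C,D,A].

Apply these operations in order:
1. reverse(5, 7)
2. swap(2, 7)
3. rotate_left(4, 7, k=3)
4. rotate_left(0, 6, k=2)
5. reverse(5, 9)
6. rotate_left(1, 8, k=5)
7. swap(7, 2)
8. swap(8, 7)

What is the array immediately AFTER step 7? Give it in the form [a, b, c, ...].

Answer: [5, 8, 6, 2, 1, 4, 0, 3, 7, 9]

Derivation:
After 1 (reverse(5, 7)): [9, 2, 4, 1, 0, 6, 3, 5, 8, 7]
After 2 (swap(2, 7)): [9, 2, 5, 1, 0, 6, 3, 4, 8, 7]
After 3 (rotate_left(4, 7, k=3)): [9, 2, 5, 1, 4, 0, 6, 3, 8, 7]
After 4 (rotate_left(0, 6, k=2)): [5, 1, 4, 0, 6, 9, 2, 3, 8, 7]
After 5 (reverse(5, 9)): [5, 1, 4, 0, 6, 7, 8, 3, 2, 9]
After 6 (rotate_left(1, 8, k=5)): [5, 8, 3, 2, 1, 4, 0, 6, 7, 9]
After 7 (swap(7, 2)): [5, 8, 6, 2, 1, 4, 0, 3, 7, 9]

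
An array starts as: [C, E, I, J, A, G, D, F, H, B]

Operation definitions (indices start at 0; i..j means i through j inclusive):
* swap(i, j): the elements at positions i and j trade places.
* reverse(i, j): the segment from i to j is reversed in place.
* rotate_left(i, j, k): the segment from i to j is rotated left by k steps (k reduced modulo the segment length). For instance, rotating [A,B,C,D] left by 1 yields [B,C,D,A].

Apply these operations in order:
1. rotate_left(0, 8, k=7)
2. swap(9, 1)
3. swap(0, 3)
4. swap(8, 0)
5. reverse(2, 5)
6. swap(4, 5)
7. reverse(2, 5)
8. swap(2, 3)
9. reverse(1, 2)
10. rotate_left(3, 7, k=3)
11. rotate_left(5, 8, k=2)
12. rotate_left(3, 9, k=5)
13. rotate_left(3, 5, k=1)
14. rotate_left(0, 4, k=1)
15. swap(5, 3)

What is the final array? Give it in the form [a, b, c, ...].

After 1 (rotate_left(0, 8, k=7)): [F, H, C, E, I, J, A, G, D, B]
After 2 (swap(9, 1)): [F, B, C, E, I, J, A, G, D, H]
After 3 (swap(0, 3)): [E, B, C, F, I, J, A, G, D, H]
After 4 (swap(8, 0)): [D, B, C, F, I, J, A, G, E, H]
After 5 (reverse(2, 5)): [D, B, J, I, F, C, A, G, E, H]
After 6 (swap(4, 5)): [D, B, J, I, C, F, A, G, E, H]
After 7 (reverse(2, 5)): [D, B, F, C, I, J, A, G, E, H]
After 8 (swap(2, 3)): [D, B, C, F, I, J, A, G, E, H]
After 9 (reverse(1, 2)): [D, C, B, F, I, J, A, G, E, H]
After 10 (rotate_left(3, 7, k=3)): [D, C, B, A, G, F, I, J, E, H]
After 11 (rotate_left(5, 8, k=2)): [D, C, B, A, G, J, E, F, I, H]
After 12 (rotate_left(3, 9, k=5)): [D, C, B, I, H, A, G, J, E, F]
After 13 (rotate_left(3, 5, k=1)): [D, C, B, H, A, I, G, J, E, F]
After 14 (rotate_left(0, 4, k=1)): [C, B, H, A, D, I, G, J, E, F]
After 15 (swap(5, 3)): [C, B, H, I, D, A, G, J, E, F]

Answer: [C, B, H, I, D, A, G, J, E, F]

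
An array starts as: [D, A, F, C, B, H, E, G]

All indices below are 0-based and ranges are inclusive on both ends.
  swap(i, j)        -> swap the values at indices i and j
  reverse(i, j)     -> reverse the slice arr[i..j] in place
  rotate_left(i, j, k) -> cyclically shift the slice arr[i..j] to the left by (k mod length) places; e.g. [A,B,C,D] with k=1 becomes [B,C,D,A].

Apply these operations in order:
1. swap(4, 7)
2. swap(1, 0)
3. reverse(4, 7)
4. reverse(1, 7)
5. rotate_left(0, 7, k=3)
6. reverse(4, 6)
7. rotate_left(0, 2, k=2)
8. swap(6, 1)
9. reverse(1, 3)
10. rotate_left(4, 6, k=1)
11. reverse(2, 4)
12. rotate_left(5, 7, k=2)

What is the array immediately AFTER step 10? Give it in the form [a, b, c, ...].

After 1 (swap(4, 7)): [D, A, F, C, G, H, E, B]
After 2 (swap(1, 0)): [A, D, F, C, G, H, E, B]
After 3 (reverse(4, 7)): [A, D, F, C, B, E, H, G]
After 4 (reverse(1, 7)): [A, G, H, E, B, C, F, D]
After 5 (rotate_left(0, 7, k=3)): [E, B, C, F, D, A, G, H]
After 6 (reverse(4, 6)): [E, B, C, F, G, A, D, H]
After 7 (rotate_left(0, 2, k=2)): [C, E, B, F, G, A, D, H]
After 8 (swap(6, 1)): [C, D, B, F, G, A, E, H]
After 9 (reverse(1, 3)): [C, F, B, D, G, A, E, H]
After 10 (rotate_left(4, 6, k=1)): [C, F, B, D, A, E, G, H]

Answer: [C, F, B, D, A, E, G, H]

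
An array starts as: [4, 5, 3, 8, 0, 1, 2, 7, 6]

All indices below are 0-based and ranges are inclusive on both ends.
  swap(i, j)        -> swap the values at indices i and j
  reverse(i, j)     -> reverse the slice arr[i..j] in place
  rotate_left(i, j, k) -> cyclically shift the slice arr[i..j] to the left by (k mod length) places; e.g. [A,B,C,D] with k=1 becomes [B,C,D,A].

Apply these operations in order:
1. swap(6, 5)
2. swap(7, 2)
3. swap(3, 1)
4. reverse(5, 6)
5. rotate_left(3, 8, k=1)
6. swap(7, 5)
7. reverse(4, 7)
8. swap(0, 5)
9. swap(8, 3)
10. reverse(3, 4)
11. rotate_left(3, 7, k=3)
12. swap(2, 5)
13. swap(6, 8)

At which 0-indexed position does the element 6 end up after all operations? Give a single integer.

Answer: 3

Derivation:
After 1 (swap(6, 5)): [4, 5, 3, 8, 0, 2, 1, 7, 6]
After 2 (swap(7, 2)): [4, 5, 7, 8, 0, 2, 1, 3, 6]
After 3 (swap(3, 1)): [4, 8, 7, 5, 0, 2, 1, 3, 6]
After 4 (reverse(5, 6)): [4, 8, 7, 5, 0, 1, 2, 3, 6]
After 5 (rotate_left(3, 8, k=1)): [4, 8, 7, 0, 1, 2, 3, 6, 5]
After 6 (swap(7, 5)): [4, 8, 7, 0, 1, 6, 3, 2, 5]
After 7 (reverse(4, 7)): [4, 8, 7, 0, 2, 3, 6, 1, 5]
After 8 (swap(0, 5)): [3, 8, 7, 0, 2, 4, 6, 1, 5]
After 9 (swap(8, 3)): [3, 8, 7, 5, 2, 4, 6, 1, 0]
After 10 (reverse(3, 4)): [3, 8, 7, 2, 5, 4, 6, 1, 0]
After 11 (rotate_left(3, 7, k=3)): [3, 8, 7, 6, 1, 2, 5, 4, 0]
After 12 (swap(2, 5)): [3, 8, 2, 6, 1, 7, 5, 4, 0]
After 13 (swap(6, 8)): [3, 8, 2, 6, 1, 7, 0, 4, 5]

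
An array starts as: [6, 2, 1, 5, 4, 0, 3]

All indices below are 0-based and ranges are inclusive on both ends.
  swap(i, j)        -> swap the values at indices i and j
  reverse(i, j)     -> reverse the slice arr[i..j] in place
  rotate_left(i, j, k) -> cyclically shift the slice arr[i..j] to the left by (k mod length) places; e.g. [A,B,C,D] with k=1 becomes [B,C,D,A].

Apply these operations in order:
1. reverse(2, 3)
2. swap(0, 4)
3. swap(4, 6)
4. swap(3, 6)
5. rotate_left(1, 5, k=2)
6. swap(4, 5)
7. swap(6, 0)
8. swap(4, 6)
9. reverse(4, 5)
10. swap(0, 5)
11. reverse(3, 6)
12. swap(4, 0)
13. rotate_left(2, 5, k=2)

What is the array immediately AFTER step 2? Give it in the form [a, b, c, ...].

Answer: [4, 2, 5, 1, 6, 0, 3]

Derivation:
After 1 (reverse(2, 3)): [6, 2, 5, 1, 4, 0, 3]
After 2 (swap(0, 4)): [4, 2, 5, 1, 6, 0, 3]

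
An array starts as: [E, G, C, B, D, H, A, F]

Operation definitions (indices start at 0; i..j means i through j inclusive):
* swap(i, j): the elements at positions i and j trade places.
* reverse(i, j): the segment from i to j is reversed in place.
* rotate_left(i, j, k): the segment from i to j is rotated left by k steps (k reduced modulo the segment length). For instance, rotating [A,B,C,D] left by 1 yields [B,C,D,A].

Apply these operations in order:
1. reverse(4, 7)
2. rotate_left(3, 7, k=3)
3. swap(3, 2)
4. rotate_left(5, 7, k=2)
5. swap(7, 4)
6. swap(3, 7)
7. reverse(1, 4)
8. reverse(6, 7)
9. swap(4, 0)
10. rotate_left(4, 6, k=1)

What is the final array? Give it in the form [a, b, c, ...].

After 1 (reverse(4, 7)): [E, G, C, B, F, A, H, D]
After 2 (rotate_left(3, 7, k=3)): [E, G, C, H, D, B, F, A]
After 3 (swap(3, 2)): [E, G, H, C, D, B, F, A]
After 4 (rotate_left(5, 7, k=2)): [E, G, H, C, D, A, B, F]
After 5 (swap(7, 4)): [E, G, H, C, F, A, B, D]
After 6 (swap(3, 7)): [E, G, H, D, F, A, B, C]
After 7 (reverse(1, 4)): [E, F, D, H, G, A, B, C]
After 8 (reverse(6, 7)): [E, F, D, H, G, A, C, B]
After 9 (swap(4, 0)): [G, F, D, H, E, A, C, B]
After 10 (rotate_left(4, 6, k=1)): [G, F, D, H, A, C, E, B]

Answer: [G, F, D, H, A, C, E, B]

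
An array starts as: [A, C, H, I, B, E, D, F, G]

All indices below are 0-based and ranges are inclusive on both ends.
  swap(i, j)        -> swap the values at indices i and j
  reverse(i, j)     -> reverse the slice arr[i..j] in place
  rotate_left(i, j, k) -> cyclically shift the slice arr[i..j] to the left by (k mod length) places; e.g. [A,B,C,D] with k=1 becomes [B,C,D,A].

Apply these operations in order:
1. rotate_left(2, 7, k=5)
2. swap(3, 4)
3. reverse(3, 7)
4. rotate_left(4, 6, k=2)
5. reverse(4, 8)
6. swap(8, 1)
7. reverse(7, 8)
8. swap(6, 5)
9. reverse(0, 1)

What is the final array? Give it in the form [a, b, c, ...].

Answer: [H, A, F, D, G, B, I, C, E]

Derivation:
After 1 (rotate_left(2, 7, k=5)): [A, C, F, H, I, B, E, D, G]
After 2 (swap(3, 4)): [A, C, F, I, H, B, E, D, G]
After 3 (reverse(3, 7)): [A, C, F, D, E, B, H, I, G]
After 4 (rotate_left(4, 6, k=2)): [A, C, F, D, H, E, B, I, G]
After 5 (reverse(4, 8)): [A, C, F, D, G, I, B, E, H]
After 6 (swap(8, 1)): [A, H, F, D, G, I, B, E, C]
After 7 (reverse(7, 8)): [A, H, F, D, G, I, B, C, E]
After 8 (swap(6, 5)): [A, H, F, D, G, B, I, C, E]
After 9 (reverse(0, 1)): [H, A, F, D, G, B, I, C, E]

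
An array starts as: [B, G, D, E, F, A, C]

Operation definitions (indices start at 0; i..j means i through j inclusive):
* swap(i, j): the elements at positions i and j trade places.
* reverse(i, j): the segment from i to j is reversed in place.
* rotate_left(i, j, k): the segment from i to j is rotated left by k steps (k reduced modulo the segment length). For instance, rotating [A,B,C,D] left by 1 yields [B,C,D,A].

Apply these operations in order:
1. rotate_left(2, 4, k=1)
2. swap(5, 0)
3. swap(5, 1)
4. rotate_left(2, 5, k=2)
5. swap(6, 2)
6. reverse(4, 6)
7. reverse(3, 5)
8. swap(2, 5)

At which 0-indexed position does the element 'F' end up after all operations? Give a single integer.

Answer: 3

Derivation:
After 1 (rotate_left(2, 4, k=1)): [B, G, E, F, D, A, C]
After 2 (swap(5, 0)): [A, G, E, F, D, B, C]
After 3 (swap(5, 1)): [A, B, E, F, D, G, C]
After 4 (rotate_left(2, 5, k=2)): [A, B, D, G, E, F, C]
After 5 (swap(6, 2)): [A, B, C, G, E, F, D]
After 6 (reverse(4, 6)): [A, B, C, G, D, F, E]
After 7 (reverse(3, 5)): [A, B, C, F, D, G, E]
After 8 (swap(2, 5)): [A, B, G, F, D, C, E]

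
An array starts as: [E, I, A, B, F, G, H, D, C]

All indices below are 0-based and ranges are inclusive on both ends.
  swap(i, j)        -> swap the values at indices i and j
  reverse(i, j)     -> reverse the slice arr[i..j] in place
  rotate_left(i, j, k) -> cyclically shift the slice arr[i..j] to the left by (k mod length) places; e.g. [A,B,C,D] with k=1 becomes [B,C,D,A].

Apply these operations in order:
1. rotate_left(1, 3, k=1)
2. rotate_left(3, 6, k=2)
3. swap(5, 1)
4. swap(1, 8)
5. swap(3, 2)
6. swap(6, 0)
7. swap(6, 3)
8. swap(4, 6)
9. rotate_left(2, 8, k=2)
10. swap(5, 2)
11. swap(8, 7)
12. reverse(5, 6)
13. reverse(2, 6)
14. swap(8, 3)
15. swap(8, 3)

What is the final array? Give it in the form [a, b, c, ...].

Answer: [F, C, B, I, H, A, D, E, G]

Derivation:
After 1 (rotate_left(1, 3, k=1)): [E, A, B, I, F, G, H, D, C]
After 2 (rotate_left(3, 6, k=2)): [E, A, B, G, H, I, F, D, C]
After 3 (swap(5, 1)): [E, I, B, G, H, A, F, D, C]
After 4 (swap(1, 8)): [E, C, B, G, H, A, F, D, I]
After 5 (swap(3, 2)): [E, C, G, B, H, A, F, D, I]
After 6 (swap(6, 0)): [F, C, G, B, H, A, E, D, I]
After 7 (swap(6, 3)): [F, C, G, E, H, A, B, D, I]
After 8 (swap(4, 6)): [F, C, G, E, B, A, H, D, I]
After 9 (rotate_left(2, 8, k=2)): [F, C, B, A, H, D, I, G, E]
After 10 (swap(5, 2)): [F, C, D, A, H, B, I, G, E]
After 11 (swap(8, 7)): [F, C, D, A, H, B, I, E, G]
After 12 (reverse(5, 6)): [F, C, D, A, H, I, B, E, G]
After 13 (reverse(2, 6)): [F, C, B, I, H, A, D, E, G]
After 14 (swap(8, 3)): [F, C, B, G, H, A, D, E, I]
After 15 (swap(8, 3)): [F, C, B, I, H, A, D, E, G]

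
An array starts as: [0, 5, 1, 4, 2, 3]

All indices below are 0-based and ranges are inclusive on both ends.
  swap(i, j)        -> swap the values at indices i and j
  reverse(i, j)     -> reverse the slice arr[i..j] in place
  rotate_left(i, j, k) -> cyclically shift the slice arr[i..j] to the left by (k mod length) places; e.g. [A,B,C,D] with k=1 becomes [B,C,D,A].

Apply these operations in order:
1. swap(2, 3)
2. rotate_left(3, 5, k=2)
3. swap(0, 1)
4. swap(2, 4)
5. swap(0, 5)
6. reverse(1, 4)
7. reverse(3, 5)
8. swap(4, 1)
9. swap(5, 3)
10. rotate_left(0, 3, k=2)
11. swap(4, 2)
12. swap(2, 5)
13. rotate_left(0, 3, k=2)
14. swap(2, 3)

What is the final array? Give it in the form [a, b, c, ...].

Answer: [5, 0, 1, 3, 2, 4]

Derivation:
After 1 (swap(2, 3)): [0, 5, 4, 1, 2, 3]
After 2 (rotate_left(3, 5, k=2)): [0, 5, 4, 3, 1, 2]
After 3 (swap(0, 1)): [5, 0, 4, 3, 1, 2]
After 4 (swap(2, 4)): [5, 0, 1, 3, 4, 2]
After 5 (swap(0, 5)): [2, 0, 1, 3, 4, 5]
After 6 (reverse(1, 4)): [2, 4, 3, 1, 0, 5]
After 7 (reverse(3, 5)): [2, 4, 3, 5, 0, 1]
After 8 (swap(4, 1)): [2, 0, 3, 5, 4, 1]
After 9 (swap(5, 3)): [2, 0, 3, 1, 4, 5]
After 10 (rotate_left(0, 3, k=2)): [3, 1, 2, 0, 4, 5]
After 11 (swap(4, 2)): [3, 1, 4, 0, 2, 5]
After 12 (swap(2, 5)): [3, 1, 5, 0, 2, 4]
After 13 (rotate_left(0, 3, k=2)): [5, 0, 3, 1, 2, 4]
After 14 (swap(2, 3)): [5, 0, 1, 3, 2, 4]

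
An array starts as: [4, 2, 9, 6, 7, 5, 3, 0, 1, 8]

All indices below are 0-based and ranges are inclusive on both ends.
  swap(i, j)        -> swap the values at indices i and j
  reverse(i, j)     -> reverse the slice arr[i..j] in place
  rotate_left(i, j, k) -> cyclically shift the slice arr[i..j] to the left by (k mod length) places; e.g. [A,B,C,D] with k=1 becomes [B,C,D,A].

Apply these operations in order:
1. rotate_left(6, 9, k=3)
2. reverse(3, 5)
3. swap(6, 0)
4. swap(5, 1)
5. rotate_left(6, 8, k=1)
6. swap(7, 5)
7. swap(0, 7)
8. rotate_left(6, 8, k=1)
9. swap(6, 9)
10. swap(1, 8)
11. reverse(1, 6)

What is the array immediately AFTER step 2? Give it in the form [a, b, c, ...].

After 1 (rotate_left(6, 9, k=3)): [4, 2, 9, 6, 7, 5, 8, 3, 0, 1]
After 2 (reverse(3, 5)): [4, 2, 9, 5, 7, 6, 8, 3, 0, 1]

Answer: [4, 2, 9, 5, 7, 6, 8, 3, 0, 1]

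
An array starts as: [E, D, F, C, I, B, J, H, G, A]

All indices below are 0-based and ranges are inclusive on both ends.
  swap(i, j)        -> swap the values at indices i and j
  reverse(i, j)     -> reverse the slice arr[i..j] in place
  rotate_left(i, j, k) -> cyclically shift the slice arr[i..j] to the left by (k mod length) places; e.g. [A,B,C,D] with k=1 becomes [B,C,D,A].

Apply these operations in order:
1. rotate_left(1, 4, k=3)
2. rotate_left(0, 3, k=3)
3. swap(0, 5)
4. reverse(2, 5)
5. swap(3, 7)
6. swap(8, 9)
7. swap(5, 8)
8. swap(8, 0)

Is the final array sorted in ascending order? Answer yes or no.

Answer: no

Derivation:
After 1 (rotate_left(1, 4, k=3)): [E, I, D, F, C, B, J, H, G, A]
After 2 (rotate_left(0, 3, k=3)): [F, E, I, D, C, B, J, H, G, A]
After 3 (swap(0, 5)): [B, E, I, D, C, F, J, H, G, A]
After 4 (reverse(2, 5)): [B, E, F, C, D, I, J, H, G, A]
After 5 (swap(3, 7)): [B, E, F, H, D, I, J, C, G, A]
After 6 (swap(8, 9)): [B, E, F, H, D, I, J, C, A, G]
After 7 (swap(5, 8)): [B, E, F, H, D, A, J, C, I, G]
After 8 (swap(8, 0)): [I, E, F, H, D, A, J, C, B, G]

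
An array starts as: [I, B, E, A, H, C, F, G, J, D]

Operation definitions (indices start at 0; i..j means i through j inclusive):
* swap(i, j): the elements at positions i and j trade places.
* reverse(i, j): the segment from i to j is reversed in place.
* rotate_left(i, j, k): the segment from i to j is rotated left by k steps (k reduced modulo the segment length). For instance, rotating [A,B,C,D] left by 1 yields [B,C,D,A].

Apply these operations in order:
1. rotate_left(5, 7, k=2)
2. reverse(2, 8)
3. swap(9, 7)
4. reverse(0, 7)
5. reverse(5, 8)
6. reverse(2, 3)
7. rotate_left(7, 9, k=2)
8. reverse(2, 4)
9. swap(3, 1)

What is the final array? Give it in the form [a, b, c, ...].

After 1 (rotate_left(5, 7, k=2)): [I, B, E, A, H, G, C, F, J, D]
After 2 (reverse(2, 8)): [I, B, J, F, C, G, H, A, E, D]
After 3 (swap(9, 7)): [I, B, J, F, C, G, H, D, E, A]
After 4 (reverse(0, 7)): [D, H, G, C, F, J, B, I, E, A]
After 5 (reverse(5, 8)): [D, H, G, C, F, E, I, B, J, A]
After 6 (reverse(2, 3)): [D, H, C, G, F, E, I, B, J, A]
After 7 (rotate_left(7, 9, k=2)): [D, H, C, G, F, E, I, A, B, J]
After 8 (reverse(2, 4)): [D, H, F, G, C, E, I, A, B, J]
After 9 (swap(3, 1)): [D, G, F, H, C, E, I, A, B, J]

Answer: [D, G, F, H, C, E, I, A, B, J]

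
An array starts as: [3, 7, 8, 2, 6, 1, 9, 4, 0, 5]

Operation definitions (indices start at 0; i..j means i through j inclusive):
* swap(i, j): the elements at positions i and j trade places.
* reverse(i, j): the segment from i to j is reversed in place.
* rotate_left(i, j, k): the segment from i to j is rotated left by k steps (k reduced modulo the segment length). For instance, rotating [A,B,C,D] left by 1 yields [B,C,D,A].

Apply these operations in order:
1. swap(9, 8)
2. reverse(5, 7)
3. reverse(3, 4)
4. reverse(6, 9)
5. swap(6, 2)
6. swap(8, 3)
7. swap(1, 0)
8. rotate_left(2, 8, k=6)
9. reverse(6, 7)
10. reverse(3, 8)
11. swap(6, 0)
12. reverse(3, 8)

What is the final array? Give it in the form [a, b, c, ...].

Answer: [2, 3, 6, 0, 1, 7, 8, 4, 5, 9]

Derivation:
After 1 (swap(9, 8)): [3, 7, 8, 2, 6, 1, 9, 4, 5, 0]
After 2 (reverse(5, 7)): [3, 7, 8, 2, 6, 4, 9, 1, 5, 0]
After 3 (reverse(3, 4)): [3, 7, 8, 6, 2, 4, 9, 1, 5, 0]
After 4 (reverse(6, 9)): [3, 7, 8, 6, 2, 4, 0, 5, 1, 9]
After 5 (swap(6, 2)): [3, 7, 0, 6, 2, 4, 8, 5, 1, 9]
After 6 (swap(8, 3)): [3, 7, 0, 1, 2, 4, 8, 5, 6, 9]
After 7 (swap(1, 0)): [7, 3, 0, 1, 2, 4, 8, 5, 6, 9]
After 8 (rotate_left(2, 8, k=6)): [7, 3, 6, 0, 1, 2, 4, 8, 5, 9]
After 9 (reverse(6, 7)): [7, 3, 6, 0, 1, 2, 8, 4, 5, 9]
After 10 (reverse(3, 8)): [7, 3, 6, 5, 4, 8, 2, 1, 0, 9]
After 11 (swap(6, 0)): [2, 3, 6, 5, 4, 8, 7, 1, 0, 9]
After 12 (reverse(3, 8)): [2, 3, 6, 0, 1, 7, 8, 4, 5, 9]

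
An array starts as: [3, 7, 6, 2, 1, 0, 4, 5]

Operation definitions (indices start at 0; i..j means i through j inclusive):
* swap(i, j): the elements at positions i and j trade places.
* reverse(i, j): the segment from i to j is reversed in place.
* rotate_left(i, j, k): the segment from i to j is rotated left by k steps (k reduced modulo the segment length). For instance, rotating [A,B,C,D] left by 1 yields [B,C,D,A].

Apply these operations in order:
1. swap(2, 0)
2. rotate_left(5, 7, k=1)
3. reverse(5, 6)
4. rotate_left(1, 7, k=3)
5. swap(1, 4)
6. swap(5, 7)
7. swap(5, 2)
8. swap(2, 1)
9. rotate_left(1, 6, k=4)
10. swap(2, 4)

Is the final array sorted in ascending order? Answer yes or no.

After 1 (swap(2, 0)): [6, 7, 3, 2, 1, 0, 4, 5]
After 2 (rotate_left(5, 7, k=1)): [6, 7, 3, 2, 1, 4, 5, 0]
After 3 (reverse(5, 6)): [6, 7, 3, 2, 1, 5, 4, 0]
After 4 (rotate_left(1, 7, k=3)): [6, 1, 5, 4, 0, 7, 3, 2]
After 5 (swap(1, 4)): [6, 0, 5, 4, 1, 7, 3, 2]
After 6 (swap(5, 7)): [6, 0, 5, 4, 1, 2, 3, 7]
After 7 (swap(5, 2)): [6, 0, 2, 4, 1, 5, 3, 7]
After 8 (swap(2, 1)): [6, 2, 0, 4, 1, 5, 3, 7]
After 9 (rotate_left(1, 6, k=4)): [6, 5, 3, 2, 0, 4, 1, 7]
After 10 (swap(2, 4)): [6, 5, 0, 2, 3, 4, 1, 7]

Answer: no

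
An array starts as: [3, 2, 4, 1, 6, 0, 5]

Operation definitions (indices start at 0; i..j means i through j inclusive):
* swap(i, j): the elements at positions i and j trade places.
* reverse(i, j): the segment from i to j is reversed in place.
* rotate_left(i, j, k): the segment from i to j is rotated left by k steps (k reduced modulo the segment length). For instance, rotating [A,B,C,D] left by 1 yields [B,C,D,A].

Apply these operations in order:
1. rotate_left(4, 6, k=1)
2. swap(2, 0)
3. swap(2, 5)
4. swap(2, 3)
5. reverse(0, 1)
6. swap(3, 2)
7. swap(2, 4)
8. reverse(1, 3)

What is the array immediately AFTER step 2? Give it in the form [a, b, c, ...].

Answer: [4, 2, 3, 1, 0, 5, 6]

Derivation:
After 1 (rotate_left(4, 6, k=1)): [3, 2, 4, 1, 0, 5, 6]
After 2 (swap(2, 0)): [4, 2, 3, 1, 0, 5, 6]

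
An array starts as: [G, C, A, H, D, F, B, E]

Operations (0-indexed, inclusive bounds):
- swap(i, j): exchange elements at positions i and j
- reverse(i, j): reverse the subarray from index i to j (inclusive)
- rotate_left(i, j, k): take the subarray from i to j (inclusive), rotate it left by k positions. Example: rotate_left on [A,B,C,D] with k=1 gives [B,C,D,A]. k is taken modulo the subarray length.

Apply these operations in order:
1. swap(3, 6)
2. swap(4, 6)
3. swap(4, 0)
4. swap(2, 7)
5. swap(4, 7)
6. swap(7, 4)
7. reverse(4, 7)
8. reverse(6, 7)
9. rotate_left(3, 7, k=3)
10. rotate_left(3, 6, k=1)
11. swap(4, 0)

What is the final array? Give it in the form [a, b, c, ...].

Answer: [B, C, E, F, H, A, G, D]

Derivation:
After 1 (swap(3, 6)): [G, C, A, B, D, F, H, E]
After 2 (swap(4, 6)): [G, C, A, B, H, F, D, E]
After 3 (swap(4, 0)): [H, C, A, B, G, F, D, E]
After 4 (swap(2, 7)): [H, C, E, B, G, F, D, A]
After 5 (swap(4, 7)): [H, C, E, B, A, F, D, G]
After 6 (swap(7, 4)): [H, C, E, B, G, F, D, A]
After 7 (reverse(4, 7)): [H, C, E, B, A, D, F, G]
After 8 (reverse(6, 7)): [H, C, E, B, A, D, G, F]
After 9 (rotate_left(3, 7, k=3)): [H, C, E, G, F, B, A, D]
After 10 (rotate_left(3, 6, k=1)): [H, C, E, F, B, A, G, D]
After 11 (swap(4, 0)): [B, C, E, F, H, A, G, D]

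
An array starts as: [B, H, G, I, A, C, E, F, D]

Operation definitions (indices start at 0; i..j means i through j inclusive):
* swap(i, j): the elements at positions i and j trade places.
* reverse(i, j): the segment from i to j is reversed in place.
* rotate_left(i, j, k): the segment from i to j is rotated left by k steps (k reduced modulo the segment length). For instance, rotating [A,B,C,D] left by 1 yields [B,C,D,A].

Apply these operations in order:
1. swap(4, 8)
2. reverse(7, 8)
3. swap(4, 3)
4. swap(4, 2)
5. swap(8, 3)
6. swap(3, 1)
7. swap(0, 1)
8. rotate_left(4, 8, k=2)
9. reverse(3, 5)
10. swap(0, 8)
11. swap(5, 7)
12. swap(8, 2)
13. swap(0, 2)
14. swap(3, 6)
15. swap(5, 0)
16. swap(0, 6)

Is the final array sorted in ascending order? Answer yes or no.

After 1 (swap(4, 8)): [B, H, G, I, D, C, E, F, A]
After 2 (reverse(7, 8)): [B, H, G, I, D, C, E, A, F]
After 3 (swap(4, 3)): [B, H, G, D, I, C, E, A, F]
After 4 (swap(4, 2)): [B, H, I, D, G, C, E, A, F]
After 5 (swap(8, 3)): [B, H, I, F, G, C, E, A, D]
After 6 (swap(3, 1)): [B, F, I, H, G, C, E, A, D]
After 7 (swap(0, 1)): [F, B, I, H, G, C, E, A, D]
After 8 (rotate_left(4, 8, k=2)): [F, B, I, H, E, A, D, G, C]
After 9 (reverse(3, 5)): [F, B, I, A, E, H, D, G, C]
After 10 (swap(0, 8)): [C, B, I, A, E, H, D, G, F]
After 11 (swap(5, 7)): [C, B, I, A, E, G, D, H, F]
After 12 (swap(8, 2)): [C, B, F, A, E, G, D, H, I]
After 13 (swap(0, 2)): [F, B, C, A, E, G, D, H, I]
After 14 (swap(3, 6)): [F, B, C, D, E, G, A, H, I]
After 15 (swap(5, 0)): [G, B, C, D, E, F, A, H, I]
After 16 (swap(0, 6)): [A, B, C, D, E, F, G, H, I]

Answer: yes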